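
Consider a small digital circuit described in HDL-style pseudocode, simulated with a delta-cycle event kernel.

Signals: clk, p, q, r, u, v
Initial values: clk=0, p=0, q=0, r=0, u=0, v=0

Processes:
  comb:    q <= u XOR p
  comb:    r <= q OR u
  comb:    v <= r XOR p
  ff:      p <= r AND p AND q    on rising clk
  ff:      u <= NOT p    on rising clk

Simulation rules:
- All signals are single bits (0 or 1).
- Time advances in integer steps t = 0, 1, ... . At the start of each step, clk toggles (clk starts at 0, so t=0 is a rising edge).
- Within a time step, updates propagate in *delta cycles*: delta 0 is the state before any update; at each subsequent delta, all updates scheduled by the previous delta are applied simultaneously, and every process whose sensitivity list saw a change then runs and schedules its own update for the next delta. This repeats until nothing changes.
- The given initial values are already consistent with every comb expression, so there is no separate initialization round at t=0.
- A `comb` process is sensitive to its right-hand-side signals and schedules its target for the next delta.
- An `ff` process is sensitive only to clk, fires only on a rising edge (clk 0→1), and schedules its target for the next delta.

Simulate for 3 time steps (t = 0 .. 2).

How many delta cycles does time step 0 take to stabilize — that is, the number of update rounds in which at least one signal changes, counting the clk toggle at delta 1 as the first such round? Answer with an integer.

t=0 Δ0: p=0 r=0 u=0 clk=0 v=0 q=0
  Δ1: clk:0→1
  Δ2: u:0→1
  Δ3: r:0→1, q:0→1
  Δ4: v:0→1
  (4Δ to stable)
t=1 Δ0: p=0 r=1 u=1 clk=1 v=1 q=1
  Δ1: clk:1→0
  (1Δ to stable)
t=2 Δ0: p=0 r=1 u=1 clk=0 v=1 q=1
  Δ1: clk:0→1
  (1Δ to stable)

4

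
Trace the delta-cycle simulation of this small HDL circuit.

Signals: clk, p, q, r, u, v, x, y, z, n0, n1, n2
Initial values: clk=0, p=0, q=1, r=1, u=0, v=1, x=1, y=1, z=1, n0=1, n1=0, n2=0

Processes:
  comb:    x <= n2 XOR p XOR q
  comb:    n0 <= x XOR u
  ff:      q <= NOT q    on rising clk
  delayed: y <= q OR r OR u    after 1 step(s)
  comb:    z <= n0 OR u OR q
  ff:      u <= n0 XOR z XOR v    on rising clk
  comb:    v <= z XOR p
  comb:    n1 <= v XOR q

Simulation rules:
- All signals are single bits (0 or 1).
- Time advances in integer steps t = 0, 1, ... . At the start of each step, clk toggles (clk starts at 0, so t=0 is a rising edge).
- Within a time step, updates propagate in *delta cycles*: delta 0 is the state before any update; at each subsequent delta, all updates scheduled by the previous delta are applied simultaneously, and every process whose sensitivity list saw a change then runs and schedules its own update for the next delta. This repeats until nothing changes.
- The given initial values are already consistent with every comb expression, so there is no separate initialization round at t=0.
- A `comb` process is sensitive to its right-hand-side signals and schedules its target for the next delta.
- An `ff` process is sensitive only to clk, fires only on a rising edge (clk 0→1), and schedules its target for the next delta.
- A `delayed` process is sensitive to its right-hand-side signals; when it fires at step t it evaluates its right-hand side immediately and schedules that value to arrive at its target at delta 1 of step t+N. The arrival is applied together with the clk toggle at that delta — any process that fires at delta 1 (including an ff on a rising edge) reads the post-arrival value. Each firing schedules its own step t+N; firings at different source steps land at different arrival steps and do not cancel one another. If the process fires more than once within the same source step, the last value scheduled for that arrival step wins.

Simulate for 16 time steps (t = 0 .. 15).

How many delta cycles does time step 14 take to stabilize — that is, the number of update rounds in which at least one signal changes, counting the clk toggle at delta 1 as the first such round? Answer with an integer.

t0.Δ0 clk=0 y=1 p=0 n0=1 r=1 n1=0 x=1 q=1 v=1 z=1 n2=0 u=0
t0.Δ1 clk=1 y=1 p=0 n0=1 r=1 n1=0 x=1 q=1 v=1 z=1 n2=0 u=0
t0.Δ2 clk=1 y=1 p=0 n0=1 r=1 n1=0 x=1 q=0 v=1 z=1 n2=0 u=1
t0.Δ3 clk=1 y=1 p=0 n0=0 r=1 n1=1 x=0 q=0 v=1 z=1 n2=0 u=1
t0.Δ4 clk=1 y=1 p=0 n0=1 r=1 n1=1 x=0 q=0 v=1 z=1 n2=0 u=1
t1.Δ0 clk=1 y=1 p=0 n0=1 r=1 n1=1 x=0 q=0 v=1 z=1 n2=0 u=1
t1.Δ1 clk=0 y=1 p=0 n0=1 r=1 n1=1 x=0 q=0 v=1 z=1 n2=0 u=1
t2.Δ0 clk=0 y=1 p=0 n0=1 r=1 n1=1 x=0 q=0 v=1 z=1 n2=0 u=1
t2.Δ1 clk=1 y=1 p=0 n0=1 r=1 n1=1 x=0 q=0 v=1 z=1 n2=0 u=1
t2.Δ2 clk=1 y=1 p=0 n0=1 r=1 n1=1 x=0 q=1 v=1 z=1 n2=0 u=1
t2.Δ3 clk=1 y=1 p=0 n0=1 r=1 n1=0 x=1 q=1 v=1 z=1 n2=0 u=1
t2.Δ4 clk=1 y=1 p=0 n0=0 r=1 n1=0 x=1 q=1 v=1 z=1 n2=0 u=1
t3.Δ0 clk=1 y=1 p=0 n0=0 r=1 n1=0 x=1 q=1 v=1 z=1 n2=0 u=1
t3.Δ1 clk=0 y=1 p=0 n0=0 r=1 n1=0 x=1 q=1 v=1 z=1 n2=0 u=1
t4.Δ0 clk=0 y=1 p=0 n0=0 r=1 n1=0 x=1 q=1 v=1 z=1 n2=0 u=1
t4.Δ1 clk=1 y=1 p=0 n0=0 r=1 n1=0 x=1 q=1 v=1 z=1 n2=0 u=1
t4.Δ2 clk=1 y=1 p=0 n0=0 r=1 n1=0 x=1 q=0 v=1 z=1 n2=0 u=0
t4.Δ3 clk=1 y=1 p=0 n0=1 r=1 n1=1 x=0 q=0 v=1 z=0 n2=0 u=0
t4.Δ4 clk=1 y=1 p=0 n0=0 r=1 n1=1 x=0 q=0 v=0 z=1 n2=0 u=0
t4.Δ5 clk=1 y=1 p=0 n0=0 r=1 n1=0 x=0 q=0 v=1 z=0 n2=0 u=0
t4.Δ6 clk=1 y=1 p=0 n0=0 r=1 n1=1 x=0 q=0 v=0 z=0 n2=0 u=0
t4.Δ7 clk=1 y=1 p=0 n0=0 r=1 n1=0 x=0 q=0 v=0 z=0 n2=0 u=0
t5.Δ0 clk=1 y=1 p=0 n0=0 r=1 n1=0 x=0 q=0 v=0 z=0 n2=0 u=0
t5.Δ1 clk=0 y=1 p=0 n0=0 r=1 n1=0 x=0 q=0 v=0 z=0 n2=0 u=0
t6.Δ0 clk=0 y=1 p=0 n0=0 r=1 n1=0 x=0 q=0 v=0 z=0 n2=0 u=0
t6.Δ1 clk=1 y=1 p=0 n0=0 r=1 n1=0 x=0 q=0 v=0 z=0 n2=0 u=0
t6.Δ2 clk=1 y=1 p=0 n0=0 r=1 n1=0 x=0 q=1 v=0 z=0 n2=0 u=0
t6.Δ3 clk=1 y=1 p=0 n0=0 r=1 n1=1 x=1 q=1 v=0 z=1 n2=0 u=0
t6.Δ4 clk=1 y=1 p=0 n0=1 r=1 n1=1 x=1 q=1 v=1 z=1 n2=0 u=0
t6.Δ5 clk=1 y=1 p=0 n0=1 r=1 n1=0 x=1 q=1 v=1 z=1 n2=0 u=0
t7.Δ0 clk=1 y=1 p=0 n0=1 r=1 n1=0 x=1 q=1 v=1 z=1 n2=0 u=0
t7.Δ1 clk=0 y=1 p=0 n0=1 r=1 n1=0 x=1 q=1 v=1 z=1 n2=0 u=0
t8.Δ0 clk=0 y=1 p=0 n0=1 r=1 n1=0 x=1 q=1 v=1 z=1 n2=0 u=0
t8.Δ1 clk=1 y=1 p=0 n0=1 r=1 n1=0 x=1 q=1 v=1 z=1 n2=0 u=0
t8.Δ2 clk=1 y=1 p=0 n0=1 r=1 n1=0 x=1 q=0 v=1 z=1 n2=0 u=1
t8.Δ3 clk=1 y=1 p=0 n0=0 r=1 n1=1 x=0 q=0 v=1 z=1 n2=0 u=1
t8.Δ4 clk=1 y=1 p=0 n0=1 r=1 n1=1 x=0 q=0 v=1 z=1 n2=0 u=1
t9.Δ0 clk=1 y=1 p=0 n0=1 r=1 n1=1 x=0 q=0 v=1 z=1 n2=0 u=1
t9.Δ1 clk=0 y=1 p=0 n0=1 r=1 n1=1 x=0 q=0 v=1 z=1 n2=0 u=1
t10.Δ0 clk=0 y=1 p=0 n0=1 r=1 n1=1 x=0 q=0 v=1 z=1 n2=0 u=1
t10.Δ1 clk=1 y=1 p=0 n0=1 r=1 n1=1 x=0 q=0 v=1 z=1 n2=0 u=1
t10.Δ2 clk=1 y=1 p=0 n0=1 r=1 n1=1 x=0 q=1 v=1 z=1 n2=0 u=1
t10.Δ3 clk=1 y=1 p=0 n0=1 r=1 n1=0 x=1 q=1 v=1 z=1 n2=0 u=1
t10.Δ4 clk=1 y=1 p=0 n0=0 r=1 n1=0 x=1 q=1 v=1 z=1 n2=0 u=1
t11.Δ0 clk=1 y=1 p=0 n0=0 r=1 n1=0 x=1 q=1 v=1 z=1 n2=0 u=1
t11.Δ1 clk=0 y=1 p=0 n0=0 r=1 n1=0 x=1 q=1 v=1 z=1 n2=0 u=1
t12.Δ0 clk=0 y=1 p=0 n0=0 r=1 n1=0 x=1 q=1 v=1 z=1 n2=0 u=1
t12.Δ1 clk=1 y=1 p=0 n0=0 r=1 n1=0 x=1 q=1 v=1 z=1 n2=0 u=1
t12.Δ2 clk=1 y=1 p=0 n0=0 r=1 n1=0 x=1 q=0 v=1 z=1 n2=0 u=0
t12.Δ3 clk=1 y=1 p=0 n0=1 r=1 n1=1 x=0 q=0 v=1 z=0 n2=0 u=0
t12.Δ4 clk=1 y=1 p=0 n0=0 r=1 n1=1 x=0 q=0 v=0 z=1 n2=0 u=0
t12.Δ5 clk=1 y=1 p=0 n0=0 r=1 n1=0 x=0 q=0 v=1 z=0 n2=0 u=0
t12.Δ6 clk=1 y=1 p=0 n0=0 r=1 n1=1 x=0 q=0 v=0 z=0 n2=0 u=0
t12.Δ7 clk=1 y=1 p=0 n0=0 r=1 n1=0 x=0 q=0 v=0 z=0 n2=0 u=0
t13.Δ0 clk=1 y=1 p=0 n0=0 r=1 n1=0 x=0 q=0 v=0 z=0 n2=0 u=0
t13.Δ1 clk=0 y=1 p=0 n0=0 r=1 n1=0 x=0 q=0 v=0 z=0 n2=0 u=0
t14.Δ0 clk=0 y=1 p=0 n0=0 r=1 n1=0 x=0 q=0 v=0 z=0 n2=0 u=0
t14.Δ1 clk=1 y=1 p=0 n0=0 r=1 n1=0 x=0 q=0 v=0 z=0 n2=0 u=0
t14.Δ2 clk=1 y=1 p=0 n0=0 r=1 n1=0 x=0 q=1 v=0 z=0 n2=0 u=0
t14.Δ3 clk=1 y=1 p=0 n0=0 r=1 n1=1 x=1 q=1 v=0 z=1 n2=0 u=0
t14.Δ4 clk=1 y=1 p=0 n0=1 r=1 n1=1 x=1 q=1 v=1 z=1 n2=0 u=0
t14.Δ5 clk=1 y=1 p=0 n0=1 r=1 n1=0 x=1 q=1 v=1 z=1 n2=0 u=0
t15.Δ0 clk=1 y=1 p=0 n0=1 r=1 n1=0 x=1 q=1 v=1 z=1 n2=0 u=0
t15.Δ1 clk=0 y=1 p=0 n0=1 r=1 n1=0 x=1 q=1 v=1 z=1 n2=0 u=0

5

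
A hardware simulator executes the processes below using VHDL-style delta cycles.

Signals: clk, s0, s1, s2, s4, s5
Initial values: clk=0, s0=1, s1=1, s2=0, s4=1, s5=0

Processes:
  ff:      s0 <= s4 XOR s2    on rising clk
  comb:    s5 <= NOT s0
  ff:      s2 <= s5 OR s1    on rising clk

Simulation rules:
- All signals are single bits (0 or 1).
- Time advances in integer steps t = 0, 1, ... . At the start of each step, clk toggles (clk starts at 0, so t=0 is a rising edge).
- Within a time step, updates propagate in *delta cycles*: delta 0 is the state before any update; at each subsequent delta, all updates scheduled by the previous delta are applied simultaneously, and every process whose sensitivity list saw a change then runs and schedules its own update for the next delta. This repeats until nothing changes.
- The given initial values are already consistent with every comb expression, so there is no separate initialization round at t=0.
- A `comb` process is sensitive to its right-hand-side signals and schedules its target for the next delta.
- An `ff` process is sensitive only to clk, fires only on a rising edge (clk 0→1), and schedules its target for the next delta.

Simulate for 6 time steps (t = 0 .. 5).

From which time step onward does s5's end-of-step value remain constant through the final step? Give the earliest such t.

[bits: s4,clk,s1,s5,s0,s2]
t=0: Δ0=101010 Δ1=111010 Δ2=111011 | 2Δ
t=1: Δ0=111011 Δ1=101011 | 1Δ
t=2: Δ0=101011 Δ1=111011 Δ2=111001 Δ3=111101 | 3Δ
t=3: Δ0=111101 Δ1=101101 | 1Δ
t=4: Δ0=101101 Δ1=111101 | 1Δ
t=5: Δ0=111101 Δ1=101101 | 1Δ

2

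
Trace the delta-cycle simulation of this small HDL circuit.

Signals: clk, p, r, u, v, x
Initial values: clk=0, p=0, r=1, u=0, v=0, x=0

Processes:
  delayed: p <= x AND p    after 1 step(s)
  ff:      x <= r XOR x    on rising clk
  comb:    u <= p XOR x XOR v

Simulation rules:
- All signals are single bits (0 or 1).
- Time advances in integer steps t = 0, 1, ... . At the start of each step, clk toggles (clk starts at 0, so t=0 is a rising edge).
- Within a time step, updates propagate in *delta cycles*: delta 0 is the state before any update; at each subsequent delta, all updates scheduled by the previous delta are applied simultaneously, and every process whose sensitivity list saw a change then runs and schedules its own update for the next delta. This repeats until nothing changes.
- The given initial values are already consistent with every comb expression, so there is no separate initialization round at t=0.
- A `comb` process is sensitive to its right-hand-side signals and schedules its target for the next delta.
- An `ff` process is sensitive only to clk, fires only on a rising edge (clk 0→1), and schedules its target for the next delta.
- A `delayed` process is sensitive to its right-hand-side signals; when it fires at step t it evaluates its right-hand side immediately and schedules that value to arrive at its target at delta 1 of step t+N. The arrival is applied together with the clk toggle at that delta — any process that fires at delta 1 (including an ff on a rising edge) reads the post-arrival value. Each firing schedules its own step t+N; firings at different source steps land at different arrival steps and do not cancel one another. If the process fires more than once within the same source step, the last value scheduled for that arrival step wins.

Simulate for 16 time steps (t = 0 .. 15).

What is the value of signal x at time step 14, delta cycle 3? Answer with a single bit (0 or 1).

[bits: r,x,p,clk,u,v]
t=0: Δ0=100000 Δ1=100100 Δ2=110100 Δ3=110110 | 3Δ
t=1: Δ0=110110 Δ1=110010 | 1Δ
t=2: Δ0=110010 Δ1=110110 Δ2=100110 Δ3=100100 | 3Δ
t=3: Δ0=100100 Δ1=100000 | 1Δ
t=4: Δ0=100000 Δ1=100100 Δ2=110100 Δ3=110110 | 3Δ
t=5: Δ0=110110 Δ1=110010 | 1Δ
t=6: Δ0=110010 Δ1=110110 Δ2=100110 Δ3=100100 | 3Δ
t=7: Δ0=100100 Δ1=100000 | 1Δ
t=8: Δ0=100000 Δ1=100100 Δ2=110100 Δ3=110110 | 3Δ
t=9: Δ0=110110 Δ1=110010 | 1Δ
t=10: Δ0=110010 Δ1=110110 Δ2=100110 Δ3=100100 | 3Δ
t=11: Δ0=100100 Δ1=100000 | 1Δ
t=12: Δ0=100000 Δ1=100100 Δ2=110100 Δ3=110110 | 3Δ
t=13: Δ0=110110 Δ1=110010 | 1Δ
t=14: Δ0=110010 Δ1=110110 Δ2=100110 Δ3=100100 | 3Δ
t=15: Δ0=100100 Δ1=100000 | 1Δ

0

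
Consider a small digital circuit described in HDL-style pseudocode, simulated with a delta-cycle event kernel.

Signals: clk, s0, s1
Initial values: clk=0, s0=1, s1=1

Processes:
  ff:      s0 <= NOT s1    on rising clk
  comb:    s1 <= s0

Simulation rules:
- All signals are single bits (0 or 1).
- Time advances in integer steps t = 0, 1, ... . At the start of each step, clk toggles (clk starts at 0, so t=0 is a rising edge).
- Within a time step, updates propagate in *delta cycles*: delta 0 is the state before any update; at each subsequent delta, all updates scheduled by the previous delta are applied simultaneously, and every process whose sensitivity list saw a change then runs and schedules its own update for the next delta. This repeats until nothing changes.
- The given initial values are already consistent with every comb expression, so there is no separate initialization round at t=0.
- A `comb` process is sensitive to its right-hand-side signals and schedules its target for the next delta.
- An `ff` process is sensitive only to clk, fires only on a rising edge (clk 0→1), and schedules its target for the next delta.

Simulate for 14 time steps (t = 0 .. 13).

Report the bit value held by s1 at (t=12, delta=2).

1

t0.Δ0 s1=1 s0=1 clk=0
t0.Δ1 s1=1 s0=1 clk=1
t0.Δ2 s1=1 s0=0 clk=1
t0.Δ3 s1=0 s0=0 clk=1
t1.Δ0 s1=0 s0=0 clk=1
t1.Δ1 s1=0 s0=0 clk=0
t2.Δ0 s1=0 s0=0 clk=0
t2.Δ1 s1=0 s0=0 clk=1
t2.Δ2 s1=0 s0=1 clk=1
t2.Δ3 s1=1 s0=1 clk=1
t3.Δ0 s1=1 s0=1 clk=1
t3.Δ1 s1=1 s0=1 clk=0
t4.Δ0 s1=1 s0=1 clk=0
t4.Δ1 s1=1 s0=1 clk=1
t4.Δ2 s1=1 s0=0 clk=1
t4.Δ3 s1=0 s0=0 clk=1
t5.Δ0 s1=0 s0=0 clk=1
t5.Δ1 s1=0 s0=0 clk=0
t6.Δ0 s1=0 s0=0 clk=0
t6.Δ1 s1=0 s0=0 clk=1
t6.Δ2 s1=0 s0=1 clk=1
t6.Δ3 s1=1 s0=1 clk=1
t7.Δ0 s1=1 s0=1 clk=1
t7.Δ1 s1=1 s0=1 clk=0
t8.Δ0 s1=1 s0=1 clk=0
t8.Δ1 s1=1 s0=1 clk=1
t8.Δ2 s1=1 s0=0 clk=1
t8.Δ3 s1=0 s0=0 clk=1
t9.Δ0 s1=0 s0=0 clk=1
t9.Δ1 s1=0 s0=0 clk=0
t10.Δ0 s1=0 s0=0 clk=0
t10.Δ1 s1=0 s0=0 clk=1
t10.Δ2 s1=0 s0=1 clk=1
t10.Δ3 s1=1 s0=1 clk=1
t11.Δ0 s1=1 s0=1 clk=1
t11.Δ1 s1=1 s0=1 clk=0
t12.Δ0 s1=1 s0=1 clk=0
t12.Δ1 s1=1 s0=1 clk=1
t12.Δ2 s1=1 s0=0 clk=1
t12.Δ3 s1=0 s0=0 clk=1
t13.Δ0 s1=0 s0=0 clk=1
t13.Δ1 s1=0 s0=0 clk=0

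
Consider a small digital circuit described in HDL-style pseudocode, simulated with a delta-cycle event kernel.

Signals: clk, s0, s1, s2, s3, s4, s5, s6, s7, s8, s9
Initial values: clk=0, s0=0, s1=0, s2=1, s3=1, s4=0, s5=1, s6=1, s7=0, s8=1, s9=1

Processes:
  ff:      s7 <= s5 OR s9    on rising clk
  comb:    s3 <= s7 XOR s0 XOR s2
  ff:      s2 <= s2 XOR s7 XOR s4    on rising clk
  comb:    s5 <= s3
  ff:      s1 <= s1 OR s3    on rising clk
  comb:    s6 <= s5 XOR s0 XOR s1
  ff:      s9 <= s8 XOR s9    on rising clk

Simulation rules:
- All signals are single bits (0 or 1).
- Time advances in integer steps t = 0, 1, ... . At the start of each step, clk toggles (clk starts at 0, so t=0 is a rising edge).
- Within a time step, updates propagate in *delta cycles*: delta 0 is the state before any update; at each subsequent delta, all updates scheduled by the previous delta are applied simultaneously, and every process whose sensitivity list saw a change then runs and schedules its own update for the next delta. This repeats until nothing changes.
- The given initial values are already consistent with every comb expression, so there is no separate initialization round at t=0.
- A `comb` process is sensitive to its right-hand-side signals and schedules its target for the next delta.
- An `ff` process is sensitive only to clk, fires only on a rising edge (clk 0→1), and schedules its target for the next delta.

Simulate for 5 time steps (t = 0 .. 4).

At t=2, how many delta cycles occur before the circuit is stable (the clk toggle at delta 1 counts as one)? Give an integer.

2

t=0 Δ0: clk=0 s4=0 s3=1 s7=0 s9=1 s6=1 s0=0 s5=1 s2=1 s1=0 s8=1
  Δ1: clk:0→1
  Δ2: s7:0→1, s9:1→0, s1:0→1
  Δ3: s3:1→0, s6:1→0
  Δ4: s5:1→0
  Δ5: s6:0→1
  (5Δ to stable)
t=1 Δ0: clk=1 s4=0 s3=0 s7=1 s9=0 s6=1 s0=0 s5=0 s2=1 s1=1 s8=1
  Δ1: clk:1→0
  (1Δ to stable)
t=2 Δ0: clk=0 s4=0 s3=0 s7=1 s9=0 s6=1 s0=0 s5=0 s2=1 s1=1 s8=1
  Δ1: clk:0→1
  Δ2: s7:1→0, s9:0→1, s2:1→0
  (2Δ to stable)
t=3 Δ0: clk=1 s4=0 s3=0 s7=0 s9=1 s6=1 s0=0 s5=0 s2=0 s1=1 s8=1
  Δ1: clk:1→0
  (1Δ to stable)
t=4 Δ0: clk=0 s4=0 s3=0 s7=0 s9=1 s6=1 s0=0 s5=0 s2=0 s1=1 s8=1
  Δ1: clk:0→1
  Δ2: s7:0→1, s9:1→0
  Δ3: s3:0→1
  Δ4: s5:0→1
  Δ5: s6:1→0
  (5Δ to stable)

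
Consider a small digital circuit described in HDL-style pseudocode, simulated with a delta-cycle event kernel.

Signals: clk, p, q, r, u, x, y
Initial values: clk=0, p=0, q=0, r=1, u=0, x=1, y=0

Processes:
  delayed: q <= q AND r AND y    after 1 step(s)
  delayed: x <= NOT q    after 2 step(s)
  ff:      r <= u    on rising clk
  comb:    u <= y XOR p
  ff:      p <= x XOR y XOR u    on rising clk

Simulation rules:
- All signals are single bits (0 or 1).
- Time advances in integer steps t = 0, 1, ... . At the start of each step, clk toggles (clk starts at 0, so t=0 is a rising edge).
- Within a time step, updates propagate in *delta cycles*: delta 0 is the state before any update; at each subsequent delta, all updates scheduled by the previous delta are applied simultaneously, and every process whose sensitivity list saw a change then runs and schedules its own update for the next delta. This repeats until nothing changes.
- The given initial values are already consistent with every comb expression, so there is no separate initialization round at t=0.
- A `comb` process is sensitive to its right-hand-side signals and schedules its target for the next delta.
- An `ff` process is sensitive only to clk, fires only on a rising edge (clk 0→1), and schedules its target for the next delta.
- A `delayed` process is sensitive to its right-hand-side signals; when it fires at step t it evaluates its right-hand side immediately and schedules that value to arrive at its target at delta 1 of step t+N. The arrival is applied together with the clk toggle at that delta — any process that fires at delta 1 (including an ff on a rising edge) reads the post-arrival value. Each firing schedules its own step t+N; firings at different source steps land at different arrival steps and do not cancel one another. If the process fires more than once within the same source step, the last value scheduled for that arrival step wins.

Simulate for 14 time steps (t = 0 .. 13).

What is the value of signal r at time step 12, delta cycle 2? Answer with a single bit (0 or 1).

t0.Δ0 y=0 q=0 p=0 u=0 x=1 r=1 clk=0
t0.Δ1 y=0 q=0 p=0 u=0 x=1 r=1 clk=1
t0.Δ2 y=0 q=0 p=1 u=0 x=1 r=0 clk=1
t0.Δ3 y=0 q=0 p=1 u=1 x=1 r=0 clk=1
t1.Δ0 y=0 q=0 p=1 u=1 x=1 r=0 clk=1
t1.Δ1 y=0 q=0 p=1 u=1 x=1 r=0 clk=0
t2.Δ0 y=0 q=0 p=1 u=1 x=1 r=0 clk=0
t2.Δ1 y=0 q=0 p=1 u=1 x=1 r=0 clk=1
t2.Δ2 y=0 q=0 p=0 u=1 x=1 r=1 clk=1
t2.Δ3 y=0 q=0 p=0 u=0 x=1 r=1 clk=1
t3.Δ0 y=0 q=0 p=0 u=0 x=1 r=1 clk=1
t3.Δ1 y=0 q=0 p=0 u=0 x=1 r=1 clk=0
t4.Δ0 y=0 q=0 p=0 u=0 x=1 r=1 clk=0
t4.Δ1 y=0 q=0 p=0 u=0 x=1 r=1 clk=1
t4.Δ2 y=0 q=0 p=1 u=0 x=1 r=0 clk=1
t4.Δ3 y=0 q=0 p=1 u=1 x=1 r=0 clk=1
t5.Δ0 y=0 q=0 p=1 u=1 x=1 r=0 clk=1
t5.Δ1 y=0 q=0 p=1 u=1 x=1 r=0 clk=0
t6.Δ0 y=0 q=0 p=1 u=1 x=1 r=0 clk=0
t6.Δ1 y=0 q=0 p=1 u=1 x=1 r=0 clk=1
t6.Δ2 y=0 q=0 p=0 u=1 x=1 r=1 clk=1
t6.Δ3 y=0 q=0 p=0 u=0 x=1 r=1 clk=1
t7.Δ0 y=0 q=0 p=0 u=0 x=1 r=1 clk=1
t7.Δ1 y=0 q=0 p=0 u=0 x=1 r=1 clk=0
t8.Δ0 y=0 q=0 p=0 u=0 x=1 r=1 clk=0
t8.Δ1 y=0 q=0 p=0 u=0 x=1 r=1 clk=1
t8.Δ2 y=0 q=0 p=1 u=0 x=1 r=0 clk=1
t8.Δ3 y=0 q=0 p=1 u=1 x=1 r=0 clk=1
t9.Δ0 y=0 q=0 p=1 u=1 x=1 r=0 clk=1
t9.Δ1 y=0 q=0 p=1 u=1 x=1 r=0 clk=0
t10.Δ0 y=0 q=0 p=1 u=1 x=1 r=0 clk=0
t10.Δ1 y=0 q=0 p=1 u=1 x=1 r=0 clk=1
t10.Δ2 y=0 q=0 p=0 u=1 x=1 r=1 clk=1
t10.Δ3 y=0 q=0 p=0 u=0 x=1 r=1 clk=1
t11.Δ0 y=0 q=0 p=0 u=0 x=1 r=1 clk=1
t11.Δ1 y=0 q=0 p=0 u=0 x=1 r=1 clk=0
t12.Δ0 y=0 q=0 p=0 u=0 x=1 r=1 clk=0
t12.Δ1 y=0 q=0 p=0 u=0 x=1 r=1 clk=1
t12.Δ2 y=0 q=0 p=1 u=0 x=1 r=0 clk=1
t12.Δ3 y=0 q=0 p=1 u=1 x=1 r=0 clk=1
t13.Δ0 y=0 q=0 p=1 u=1 x=1 r=0 clk=1
t13.Δ1 y=0 q=0 p=1 u=1 x=1 r=0 clk=0

0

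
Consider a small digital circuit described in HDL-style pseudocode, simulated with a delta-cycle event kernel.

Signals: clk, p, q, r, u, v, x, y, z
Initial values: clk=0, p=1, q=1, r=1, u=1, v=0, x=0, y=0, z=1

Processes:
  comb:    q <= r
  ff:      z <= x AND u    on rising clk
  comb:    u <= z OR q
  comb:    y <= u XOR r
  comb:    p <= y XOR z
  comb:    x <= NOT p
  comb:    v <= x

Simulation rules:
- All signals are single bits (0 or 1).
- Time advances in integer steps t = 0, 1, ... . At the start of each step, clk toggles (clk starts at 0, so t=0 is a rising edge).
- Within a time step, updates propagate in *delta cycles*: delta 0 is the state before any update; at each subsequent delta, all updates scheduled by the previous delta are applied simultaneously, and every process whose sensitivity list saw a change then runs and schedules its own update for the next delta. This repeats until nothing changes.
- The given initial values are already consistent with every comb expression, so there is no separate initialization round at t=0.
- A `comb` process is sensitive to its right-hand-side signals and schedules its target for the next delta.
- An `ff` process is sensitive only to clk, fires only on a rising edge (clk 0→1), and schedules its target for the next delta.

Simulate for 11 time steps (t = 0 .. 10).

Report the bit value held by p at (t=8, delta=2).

1

[bits: r,x,u,clk,q,z,y,p,v]
t=0: Δ0=101011010 Δ1=101111010 Δ2=101110010 Δ3=101110000 Δ4=111110000 Δ5=111110001 | 5Δ
t=1: Δ0=111110001 Δ1=111010001 | 1Δ
t=2: Δ0=111010001 Δ1=111110001 Δ2=111111001 Δ3=111111011 Δ4=101111011 Δ5=101111010 | 5Δ
t=3: Δ0=101111010 Δ1=101011010 | 1Δ
t=4: Δ0=101011010 Δ1=101111010 Δ2=101110010 Δ3=101110000 Δ4=111110000 Δ5=111110001 | 5Δ
t=5: Δ0=111110001 Δ1=111010001 | 1Δ
t=6: Δ0=111010001 Δ1=111110001 Δ2=111111001 Δ3=111111011 Δ4=101111011 Δ5=101111010 | 5Δ
t=7: Δ0=101111010 Δ1=101011010 | 1Δ
t=8: Δ0=101011010 Δ1=101111010 Δ2=101110010 Δ3=101110000 Δ4=111110000 Δ5=111110001 | 5Δ
t=9: Δ0=111110001 Δ1=111010001 | 1Δ
t=10: Δ0=111010001 Δ1=111110001 Δ2=111111001 Δ3=111111011 Δ4=101111011 Δ5=101111010 | 5Δ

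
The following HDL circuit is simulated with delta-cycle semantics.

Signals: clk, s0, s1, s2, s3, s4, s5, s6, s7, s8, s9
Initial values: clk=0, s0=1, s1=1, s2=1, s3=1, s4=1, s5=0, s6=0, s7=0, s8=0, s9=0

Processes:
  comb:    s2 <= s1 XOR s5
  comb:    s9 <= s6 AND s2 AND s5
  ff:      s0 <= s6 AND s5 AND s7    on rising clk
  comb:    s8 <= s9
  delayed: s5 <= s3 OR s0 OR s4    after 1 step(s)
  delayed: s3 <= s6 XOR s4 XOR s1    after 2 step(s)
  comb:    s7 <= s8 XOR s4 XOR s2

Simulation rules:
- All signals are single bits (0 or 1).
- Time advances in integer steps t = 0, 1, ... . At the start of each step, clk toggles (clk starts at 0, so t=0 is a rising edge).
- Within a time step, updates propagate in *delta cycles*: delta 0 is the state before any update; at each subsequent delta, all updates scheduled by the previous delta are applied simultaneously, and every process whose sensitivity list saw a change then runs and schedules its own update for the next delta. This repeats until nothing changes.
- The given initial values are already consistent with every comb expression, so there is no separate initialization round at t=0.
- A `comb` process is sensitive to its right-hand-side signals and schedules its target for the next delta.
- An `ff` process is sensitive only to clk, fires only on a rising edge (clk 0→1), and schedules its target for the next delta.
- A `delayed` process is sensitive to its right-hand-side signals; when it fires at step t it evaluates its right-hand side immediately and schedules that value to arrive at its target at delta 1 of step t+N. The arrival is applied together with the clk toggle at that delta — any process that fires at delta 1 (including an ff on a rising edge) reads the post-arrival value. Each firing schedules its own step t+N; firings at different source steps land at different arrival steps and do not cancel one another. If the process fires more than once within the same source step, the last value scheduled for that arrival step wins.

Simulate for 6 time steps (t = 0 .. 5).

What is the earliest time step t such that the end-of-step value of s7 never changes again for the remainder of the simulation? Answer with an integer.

[bits: s7,s5,s6,s2,s0,s4,s1,s8,s3,s9,clk]
t=0: Δ0=00011110100 Δ1=00011110101 Δ2=00010110101 | 2Δ
t=1: Δ0=00010110101 Δ1=01010110100 Δ2=01000110100 Δ3=11000110100 | 3Δ
t=2: Δ0=11000110100 Δ1=11000110101 | 1Δ
t=3: Δ0=11000110101 Δ1=11000110100 | 1Δ
t=4: Δ0=11000110100 Δ1=11000110101 | 1Δ
t=5: Δ0=11000110101 Δ1=11000110100 | 1Δ

1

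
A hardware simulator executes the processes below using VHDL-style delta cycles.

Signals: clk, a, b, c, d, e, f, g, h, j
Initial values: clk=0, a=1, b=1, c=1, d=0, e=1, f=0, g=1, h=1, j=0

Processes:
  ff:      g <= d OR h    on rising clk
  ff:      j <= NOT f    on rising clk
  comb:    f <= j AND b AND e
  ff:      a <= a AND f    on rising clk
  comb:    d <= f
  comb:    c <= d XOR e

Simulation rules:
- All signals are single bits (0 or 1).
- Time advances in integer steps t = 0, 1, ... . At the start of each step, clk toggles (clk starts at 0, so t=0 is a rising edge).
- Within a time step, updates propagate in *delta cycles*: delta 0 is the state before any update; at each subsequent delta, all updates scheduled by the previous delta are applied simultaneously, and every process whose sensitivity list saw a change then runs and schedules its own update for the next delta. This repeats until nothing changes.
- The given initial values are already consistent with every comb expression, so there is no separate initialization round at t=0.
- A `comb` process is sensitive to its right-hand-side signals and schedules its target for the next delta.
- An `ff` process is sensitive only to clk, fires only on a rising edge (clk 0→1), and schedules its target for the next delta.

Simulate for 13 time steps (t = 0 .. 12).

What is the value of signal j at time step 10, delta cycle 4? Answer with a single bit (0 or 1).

0

t=0 Δ0: e=1 g=1 j=0 a=1 d=0 c=1 h=1 b=1 f=0 clk=0
  Δ1: clk:0→1
  Δ2: j:0→1, a:1→0
  Δ3: f:0→1
  Δ4: d:0→1
  Δ5: c:1→0
  (5Δ to stable)
t=1 Δ0: e=1 g=1 j=1 a=0 d=1 c=0 h=1 b=1 f=1 clk=1
  Δ1: clk:1→0
  (1Δ to stable)
t=2 Δ0: e=1 g=1 j=1 a=0 d=1 c=0 h=1 b=1 f=1 clk=0
  Δ1: clk:0→1
  Δ2: j:1→0
  Δ3: f:1→0
  Δ4: d:1→0
  Δ5: c:0→1
  (5Δ to stable)
t=3 Δ0: e=1 g=1 j=0 a=0 d=0 c=1 h=1 b=1 f=0 clk=1
  Δ1: clk:1→0
  (1Δ to stable)
t=4 Δ0: e=1 g=1 j=0 a=0 d=0 c=1 h=1 b=1 f=0 clk=0
  Δ1: clk:0→1
  Δ2: j:0→1
  Δ3: f:0→1
  Δ4: d:0→1
  Δ5: c:1→0
  (5Δ to stable)
t=5 Δ0: e=1 g=1 j=1 a=0 d=1 c=0 h=1 b=1 f=1 clk=1
  Δ1: clk:1→0
  (1Δ to stable)
t=6 Δ0: e=1 g=1 j=1 a=0 d=1 c=0 h=1 b=1 f=1 clk=0
  Δ1: clk:0→1
  Δ2: j:1→0
  Δ3: f:1→0
  Δ4: d:1→0
  Δ5: c:0→1
  (5Δ to stable)
t=7 Δ0: e=1 g=1 j=0 a=0 d=0 c=1 h=1 b=1 f=0 clk=1
  Δ1: clk:1→0
  (1Δ to stable)
t=8 Δ0: e=1 g=1 j=0 a=0 d=0 c=1 h=1 b=1 f=0 clk=0
  Δ1: clk:0→1
  Δ2: j:0→1
  Δ3: f:0→1
  Δ4: d:0→1
  Δ5: c:1→0
  (5Δ to stable)
t=9 Δ0: e=1 g=1 j=1 a=0 d=1 c=0 h=1 b=1 f=1 clk=1
  Δ1: clk:1→0
  (1Δ to stable)
t=10 Δ0: e=1 g=1 j=1 a=0 d=1 c=0 h=1 b=1 f=1 clk=0
  Δ1: clk:0→1
  Δ2: j:1→0
  Δ3: f:1→0
  Δ4: d:1→0
  Δ5: c:0→1
  (5Δ to stable)
t=11 Δ0: e=1 g=1 j=0 a=0 d=0 c=1 h=1 b=1 f=0 clk=1
  Δ1: clk:1→0
  (1Δ to stable)
t=12 Δ0: e=1 g=1 j=0 a=0 d=0 c=1 h=1 b=1 f=0 clk=0
  Δ1: clk:0→1
  Δ2: j:0→1
  Δ3: f:0→1
  Δ4: d:0→1
  Δ5: c:1→0
  (5Δ to stable)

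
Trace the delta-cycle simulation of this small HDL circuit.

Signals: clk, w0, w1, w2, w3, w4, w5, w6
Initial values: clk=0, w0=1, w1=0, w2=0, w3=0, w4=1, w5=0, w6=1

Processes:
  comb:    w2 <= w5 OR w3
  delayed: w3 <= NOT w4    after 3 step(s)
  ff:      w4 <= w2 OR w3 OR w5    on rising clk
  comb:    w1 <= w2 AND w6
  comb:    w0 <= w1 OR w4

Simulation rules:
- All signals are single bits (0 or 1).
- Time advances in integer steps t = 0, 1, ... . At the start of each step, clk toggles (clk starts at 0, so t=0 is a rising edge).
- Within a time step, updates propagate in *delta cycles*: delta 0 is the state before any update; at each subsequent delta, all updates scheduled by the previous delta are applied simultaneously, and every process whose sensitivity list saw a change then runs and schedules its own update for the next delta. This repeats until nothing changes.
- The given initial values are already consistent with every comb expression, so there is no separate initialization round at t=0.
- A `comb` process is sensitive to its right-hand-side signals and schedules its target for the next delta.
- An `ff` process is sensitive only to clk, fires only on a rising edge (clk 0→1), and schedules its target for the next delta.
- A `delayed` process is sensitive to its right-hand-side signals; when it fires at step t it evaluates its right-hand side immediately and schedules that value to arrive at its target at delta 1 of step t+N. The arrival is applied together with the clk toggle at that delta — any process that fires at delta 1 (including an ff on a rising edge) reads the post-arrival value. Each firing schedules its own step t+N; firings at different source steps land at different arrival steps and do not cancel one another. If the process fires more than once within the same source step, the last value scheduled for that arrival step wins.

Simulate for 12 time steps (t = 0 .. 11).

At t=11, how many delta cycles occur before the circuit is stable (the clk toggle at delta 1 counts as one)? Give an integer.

4

t0.Δ0 w3=0 w2=0 clk=0 w4=1 w6=1 w0=1 w1=0 w5=0
t0.Δ1 w3=0 w2=0 clk=1 w4=1 w6=1 w0=1 w1=0 w5=0
t0.Δ2 w3=0 w2=0 clk=1 w4=0 w6=1 w0=1 w1=0 w5=0
t0.Δ3 w3=0 w2=0 clk=1 w4=0 w6=1 w0=0 w1=0 w5=0
t1.Δ0 w3=0 w2=0 clk=1 w4=0 w6=1 w0=0 w1=0 w5=0
t1.Δ1 w3=0 w2=0 clk=0 w4=0 w6=1 w0=0 w1=0 w5=0
t2.Δ0 w3=0 w2=0 clk=0 w4=0 w6=1 w0=0 w1=0 w5=0
t2.Δ1 w3=0 w2=0 clk=1 w4=0 w6=1 w0=0 w1=0 w5=0
t3.Δ0 w3=0 w2=0 clk=1 w4=0 w6=1 w0=0 w1=0 w5=0
t3.Δ1 w3=1 w2=0 clk=0 w4=0 w6=1 w0=0 w1=0 w5=0
t3.Δ2 w3=1 w2=1 clk=0 w4=0 w6=1 w0=0 w1=0 w5=0
t3.Δ3 w3=1 w2=1 clk=0 w4=0 w6=1 w0=0 w1=1 w5=0
t3.Δ4 w3=1 w2=1 clk=0 w4=0 w6=1 w0=1 w1=1 w5=0
t4.Δ0 w3=1 w2=1 clk=0 w4=0 w6=1 w0=1 w1=1 w5=0
t4.Δ1 w3=1 w2=1 clk=1 w4=0 w6=1 w0=1 w1=1 w5=0
t4.Δ2 w3=1 w2=1 clk=1 w4=1 w6=1 w0=1 w1=1 w5=0
t5.Δ0 w3=1 w2=1 clk=1 w4=1 w6=1 w0=1 w1=1 w5=0
t5.Δ1 w3=1 w2=1 clk=0 w4=1 w6=1 w0=1 w1=1 w5=0
t6.Δ0 w3=1 w2=1 clk=0 w4=1 w6=1 w0=1 w1=1 w5=0
t6.Δ1 w3=1 w2=1 clk=1 w4=1 w6=1 w0=1 w1=1 w5=0
t7.Δ0 w3=1 w2=1 clk=1 w4=1 w6=1 w0=1 w1=1 w5=0
t7.Δ1 w3=0 w2=1 clk=0 w4=1 w6=1 w0=1 w1=1 w5=0
t7.Δ2 w3=0 w2=0 clk=0 w4=1 w6=1 w0=1 w1=1 w5=0
t7.Δ3 w3=0 w2=0 clk=0 w4=1 w6=1 w0=1 w1=0 w5=0
t8.Δ0 w3=0 w2=0 clk=0 w4=1 w6=1 w0=1 w1=0 w5=0
t8.Δ1 w3=0 w2=0 clk=1 w4=1 w6=1 w0=1 w1=0 w5=0
t8.Δ2 w3=0 w2=0 clk=1 w4=0 w6=1 w0=1 w1=0 w5=0
t8.Δ3 w3=0 w2=0 clk=1 w4=0 w6=1 w0=0 w1=0 w5=0
t9.Δ0 w3=0 w2=0 clk=1 w4=0 w6=1 w0=0 w1=0 w5=0
t9.Δ1 w3=0 w2=0 clk=0 w4=0 w6=1 w0=0 w1=0 w5=0
t10.Δ0 w3=0 w2=0 clk=0 w4=0 w6=1 w0=0 w1=0 w5=0
t10.Δ1 w3=0 w2=0 clk=1 w4=0 w6=1 w0=0 w1=0 w5=0
t11.Δ0 w3=0 w2=0 clk=1 w4=0 w6=1 w0=0 w1=0 w5=0
t11.Δ1 w3=1 w2=0 clk=0 w4=0 w6=1 w0=0 w1=0 w5=0
t11.Δ2 w3=1 w2=1 clk=0 w4=0 w6=1 w0=0 w1=0 w5=0
t11.Δ3 w3=1 w2=1 clk=0 w4=0 w6=1 w0=0 w1=1 w5=0
t11.Δ4 w3=1 w2=1 clk=0 w4=0 w6=1 w0=1 w1=1 w5=0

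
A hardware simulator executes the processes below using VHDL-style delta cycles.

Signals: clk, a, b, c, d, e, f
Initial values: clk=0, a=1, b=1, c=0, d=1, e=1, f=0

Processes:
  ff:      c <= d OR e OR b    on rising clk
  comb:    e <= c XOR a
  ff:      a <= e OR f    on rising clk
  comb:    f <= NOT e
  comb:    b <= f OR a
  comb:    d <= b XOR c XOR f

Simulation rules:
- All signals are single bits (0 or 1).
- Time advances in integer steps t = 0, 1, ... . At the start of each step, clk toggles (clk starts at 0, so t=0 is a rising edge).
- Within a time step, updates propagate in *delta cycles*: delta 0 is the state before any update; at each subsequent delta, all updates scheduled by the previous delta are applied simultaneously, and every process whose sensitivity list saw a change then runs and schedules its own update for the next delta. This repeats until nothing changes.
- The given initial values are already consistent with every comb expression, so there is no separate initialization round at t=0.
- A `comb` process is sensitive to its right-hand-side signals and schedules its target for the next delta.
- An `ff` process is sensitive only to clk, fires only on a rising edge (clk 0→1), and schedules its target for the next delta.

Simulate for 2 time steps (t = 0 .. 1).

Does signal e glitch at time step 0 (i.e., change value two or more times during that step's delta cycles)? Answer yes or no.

t=0 Δ0: a=1 b=1 clk=0 e=1 f=0 d=1 c=0
  Δ1: clk:0→1
  Δ2: c:0→1
  Δ3: e:1→0, d:1→0
  Δ4: f:0→1
  Δ5: d:0→1
  (5Δ to stable)
t=1 Δ0: a=1 b=1 clk=1 e=0 f=1 d=1 c=1
  Δ1: clk:1→0
  (1Δ to stable)

no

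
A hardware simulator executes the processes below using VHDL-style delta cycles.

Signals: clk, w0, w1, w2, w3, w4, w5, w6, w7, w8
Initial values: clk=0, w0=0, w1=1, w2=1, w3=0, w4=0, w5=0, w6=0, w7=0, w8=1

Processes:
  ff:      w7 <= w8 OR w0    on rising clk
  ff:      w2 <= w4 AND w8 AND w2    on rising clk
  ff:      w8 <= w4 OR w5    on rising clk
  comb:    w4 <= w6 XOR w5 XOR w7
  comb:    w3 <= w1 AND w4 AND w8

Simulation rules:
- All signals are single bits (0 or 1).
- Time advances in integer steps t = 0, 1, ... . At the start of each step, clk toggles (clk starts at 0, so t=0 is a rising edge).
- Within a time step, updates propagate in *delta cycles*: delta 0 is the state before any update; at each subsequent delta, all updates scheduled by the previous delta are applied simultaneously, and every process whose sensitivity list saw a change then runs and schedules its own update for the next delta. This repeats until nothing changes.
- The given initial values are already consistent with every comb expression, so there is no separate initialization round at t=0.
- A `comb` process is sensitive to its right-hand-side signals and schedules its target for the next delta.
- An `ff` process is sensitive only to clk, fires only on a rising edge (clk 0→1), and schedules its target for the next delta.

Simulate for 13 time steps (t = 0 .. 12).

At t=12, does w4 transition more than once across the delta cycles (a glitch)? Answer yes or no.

t0.Δ0 w6=0 w3=0 w5=0 w4=0 w2=1 w7=0 w8=1 w0=0 w1=1 clk=0
t0.Δ1 w6=0 w3=0 w5=0 w4=0 w2=1 w7=0 w8=1 w0=0 w1=1 clk=1
t0.Δ2 w6=0 w3=0 w5=0 w4=0 w2=0 w7=1 w8=0 w0=0 w1=1 clk=1
t0.Δ3 w6=0 w3=0 w5=0 w4=1 w2=0 w7=1 w8=0 w0=0 w1=1 clk=1
t1.Δ0 w6=0 w3=0 w5=0 w4=1 w2=0 w7=1 w8=0 w0=0 w1=1 clk=1
t1.Δ1 w6=0 w3=0 w5=0 w4=1 w2=0 w7=1 w8=0 w0=0 w1=1 clk=0
t2.Δ0 w6=0 w3=0 w5=0 w4=1 w2=0 w7=1 w8=0 w0=0 w1=1 clk=0
t2.Δ1 w6=0 w3=0 w5=0 w4=1 w2=0 w7=1 w8=0 w0=0 w1=1 clk=1
t2.Δ2 w6=0 w3=0 w5=0 w4=1 w2=0 w7=0 w8=1 w0=0 w1=1 clk=1
t2.Δ3 w6=0 w3=1 w5=0 w4=0 w2=0 w7=0 w8=1 w0=0 w1=1 clk=1
t2.Δ4 w6=0 w3=0 w5=0 w4=0 w2=0 w7=0 w8=1 w0=0 w1=1 clk=1
t3.Δ0 w6=0 w3=0 w5=0 w4=0 w2=0 w7=0 w8=1 w0=0 w1=1 clk=1
t3.Δ1 w6=0 w3=0 w5=0 w4=0 w2=0 w7=0 w8=1 w0=0 w1=1 clk=0
t4.Δ0 w6=0 w3=0 w5=0 w4=0 w2=0 w7=0 w8=1 w0=0 w1=1 clk=0
t4.Δ1 w6=0 w3=0 w5=0 w4=0 w2=0 w7=0 w8=1 w0=0 w1=1 clk=1
t4.Δ2 w6=0 w3=0 w5=0 w4=0 w2=0 w7=1 w8=0 w0=0 w1=1 clk=1
t4.Δ3 w6=0 w3=0 w5=0 w4=1 w2=0 w7=1 w8=0 w0=0 w1=1 clk=1
t5.Δ0 w6=0 w3=0 w5=0 w4=1 w2=0 w7=1 w8=0 w0=0 w1=1 clk=1
t5.Δ1 w6=0 w3=0 w5=0 w4=1 w2=0 w7=1 w8=0 w0=0 w1=1 clk=0
t6.Δ0 w6=0 w3=0 w5=0 w4=1 w2=0 w7=1 w8=0 w0=0 w1=1 clk=0
t6.Δ1 w6=0 w3=0 w5=0 w4=1 w2=0 w7=1 w8=0 w0=0 w1=1 clk=1
t6.Δ2 w6=0 w3=0 w5=0 w4=1 w2=0 w7=0 w8=1 w0=0 w1=1 clk=1
t6.Δ3 w6=0 w3=1 w5=0 w4=0 w2=0 w7=0 w8=1 w0=0 w1=1 clk=1
t6.Δ4 w6=0 w3=0 w5=0 w4=0 w2=0 w7=0 w8=1 w0=0 w1=1 clk=1
t7.Δ0 w6=0 w3=0 w5=0 w4=0 w2=0 w7=0 w8=1 w0=0 w1=1 clk=1
t7.Δ1 w6=0 w3=0 w5=0 w4=0 w2=0 w7=0 w8=1 w0=0 w1=1 clk=0
t8.Δ0 w6=0 w3=0 w5=0 w4=0 w2=0 w7=0 w8=1 w0=0 w1=1 clk=0
t8.Δ1 w6=0 w3=0 w5=0 w4=0 w2=0 w7=0 w8=1 w0=0 w1=1 clk=1
t8.Δ2 w6=0 w3=0 w5=0 w4=0 w2=0 w7=1 w8=0 w0=0 w1=1 clk=1
t8.Δ3 w6=0 w3=0 w5=0 w4=1 w2=0 w7=1 w8=0 w0=0 w1=1 clk=1
t9.Δ0 w6=0 w3=0 w5=0 w4=1 w2=0 w7=1 w8=0 w0=0 w1=1 clk=1
t9.Δ1 w6=0 w3=0 w5=0 w4=1 w2=0 w7=1 w8=0 w0=0 w1=1 clk=0
t10.Δ0 w6=0 w3=0 w5=0 w4=1 w2=0 w7=1 w8=0 w0=0 w1=1 clk=0
t10.Δ1 w6=0 w3=0 w5=0 w4=1 w2=0 w7=1 w8=0 w0=0 w1=1 clk=1
t10.Δ2 w6=0 w3=0 w5=0 w4=1 w2=0 w7=0 w8=1 w0=0 w1=1 clk=1
t10.Δ3 w6=0 w3=1 w5=0 w4=0 w2=0 w7=0 w8=1 w0=0 w1=1 clk=1
t10.Δ4 w6=0 w3=0 w5=0 w4=0 w2=0 w7=0 w8=1 w0=0 w1=1 clk=1
t11.Δ0 w6=0 w3=0 w5=0 w4=0 w2=0 w7=0 w8=1 w0=0 w1=1 clk=1
t11.Δ1 w6=0 w3=0 w5=0 w4=0 w2=0 w7=0 w8=1 w0=0 w1=1 clk=0
t12.Δ0 w6=0 w3=0 w5=0 w4=0 w2=0 w7=0 w8=1 w0=0 w1=1 clk=0
t12.Δ1 w6=0 w3=0 w5=0 w4=0 w2=0 w7=0 w8=1 w0=0 w1=1 clk=1
t12.Δ2 w6=0 w3=0 w5=0 w4=0 w2=0 w7=1 w8=0 w0=0 w1=1 clk=1
t12.Δ3 w6=0 w3=0 w5=0 w4=1 w2=0 w7=1 w8=0 w0=0 w1=1 clk=1

no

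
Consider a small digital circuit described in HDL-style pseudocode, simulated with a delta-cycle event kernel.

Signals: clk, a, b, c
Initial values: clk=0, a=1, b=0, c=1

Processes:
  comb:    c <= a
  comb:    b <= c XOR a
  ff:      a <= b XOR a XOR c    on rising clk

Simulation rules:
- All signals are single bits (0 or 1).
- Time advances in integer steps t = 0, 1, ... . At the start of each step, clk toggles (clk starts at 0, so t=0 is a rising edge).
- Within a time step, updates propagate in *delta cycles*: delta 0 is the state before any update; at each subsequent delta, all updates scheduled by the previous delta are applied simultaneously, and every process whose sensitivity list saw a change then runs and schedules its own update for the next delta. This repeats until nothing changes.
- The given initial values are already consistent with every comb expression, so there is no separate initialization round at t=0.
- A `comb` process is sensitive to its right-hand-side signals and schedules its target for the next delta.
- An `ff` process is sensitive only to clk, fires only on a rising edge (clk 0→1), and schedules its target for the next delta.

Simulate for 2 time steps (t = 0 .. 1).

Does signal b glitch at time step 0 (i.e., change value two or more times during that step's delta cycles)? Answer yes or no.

[bits: a,b,clk,c]
t=0: Δ0=1001 Δ1=1011 Δ2=0011 Δ3=0110 Δ4=0010 | 4Δ
t=1: Δ0=0010 Δ1=0000 | 1Δ

yes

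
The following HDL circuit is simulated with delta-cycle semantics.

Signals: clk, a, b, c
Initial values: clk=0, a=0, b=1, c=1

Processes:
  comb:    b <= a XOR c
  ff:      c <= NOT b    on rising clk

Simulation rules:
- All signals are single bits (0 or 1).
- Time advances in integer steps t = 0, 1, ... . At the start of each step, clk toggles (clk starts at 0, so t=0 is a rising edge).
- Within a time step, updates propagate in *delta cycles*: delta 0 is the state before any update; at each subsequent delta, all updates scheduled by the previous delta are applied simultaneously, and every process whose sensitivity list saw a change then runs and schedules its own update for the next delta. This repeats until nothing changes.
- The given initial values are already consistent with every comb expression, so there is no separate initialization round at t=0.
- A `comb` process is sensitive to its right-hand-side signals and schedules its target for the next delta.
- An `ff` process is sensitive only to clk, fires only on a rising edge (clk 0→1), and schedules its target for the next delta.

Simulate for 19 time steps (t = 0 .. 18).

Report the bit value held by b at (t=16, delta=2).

t0.Δ0 b=1 a=0 clk=0 c=1
t0.Δ1 b=1 a=0 clk=1 c=1
t0.Δ2 b=1 a=0 clk=1 c=0
t0.Δ3 b=0 a=0 clk=1 c=0
t1.Δ0 b=0 a=0 clk=1 c=0
t1.Δ1 b=0 a=0 clk=0 c=0
t2.Δ0 b=0 a=0 clk=0 c=0
t2.Δ1 b=0 a=0 clk=1 c=0
t2.Δ2 b=0 a=0 clk=1 c=1
t2.Δ3 b=1 a=0 clk=1 c=1
t3.Δ0 b=1 a=0 clk=1 c=1
t3.Δ1 b=1 a=0 clk=0 c=1
t4.Δ0 b=1 a=0 clk=0 c=1
t4.Δ1 b=1 a=0 clk=1 c=1
t4.Δ2 b=1 a=0 clk=1 c=0
t4.Δ3 b=0 a=0 clk=1 c=0
t5.Δ0 b=0 a=0 clk=1 c=0
t5.Δ1 b=0 a=0 clk=0 c=0
t6.Δ0 b=0 a=0 clk=0 c=0
t6.Δ1 b=0 a=0 clk=1 c=0
t6.Δ2 b=0 a=0 clk=1 c=1
t6.Δ3 b=1 a=0 clk=1 c=1
t7.Δ0 b=1 a=0 clk=1 c=1
t7.Δ1 b=1 a=0 clk=0 c=1
t8.Δ0 b=1 a=0 clk=0 c=1
t8.Δ1 b=1 a=0 clk=1 c=1
t8.Δ2 b=1 a=0 clk=1 c=0
t8.Δ3 b=0 a=0 clk=1 c=0
t9.Δ0 b=0 a=0 clk=1 c=0
t9.Δ1 b=0 a=0 clk=0 c=0
t10.Δ0 b=0 a=0 clk=0 c=0
t10.Δ1 b=0 a=0 clk=1 c=0
t10.Δ2 b=0 a=0 clk=1 c=1
t10.Δ3 b=1 a=0 clk=1 c=1
t11.Δ0 b=1 a=0 clk=1 c=1
t11.Δ1 b=1 a=0 clk=0 c=1
t12.Δ0 b=1 a=0 clk=0 c=1
t12.Δ1 b=1 a=0 clk=1 c=1
t12.Δ2 b=1 a=0 clk=1 c=0
t12.Δ3 b=0 a=0 clk=1 c=0
t13.Δ0 b=0 a=0 clk=1 c=0
t13.Δ1 b=0 a=0 clk=0 c=0
t14.Δ0 b=0 a=0 clk=0 c=0
t14.Δ1 b=0 a=0 clk=1 c=0
t14.Δ2 b=0 a=0 clk=1 c=1
t14.Δ3 b=1 a=0 clk=1 c=1
t15.Δ0 b=1 a=0 clk=1 c=1
t15.Δ1 b=1 a=0 clk=0 c=1
t16.Δ0 b=1 a=0 clk=0 c=1
t16.Δ1 b=1 a=0 clk=1 c=1
t16.Δ2 b=1 a=0 clk=1 c=0
t16.Δ3 b=0 a=0 clk=1 c=0
t17.Δ0 b=0 a=0 clk=1 c=0
t17.Δ1 b=0 a=0 clk=0 c=0
t18.Δ0 b=0 a=0 clk=0 c=0
t18.Δ1 b=0 a=0 clk=1 c=0
t18.Δ2 b=0 a=0 clk=1 c=1
t18.Δ3 b=1 a=0 clk=1 c=1

1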